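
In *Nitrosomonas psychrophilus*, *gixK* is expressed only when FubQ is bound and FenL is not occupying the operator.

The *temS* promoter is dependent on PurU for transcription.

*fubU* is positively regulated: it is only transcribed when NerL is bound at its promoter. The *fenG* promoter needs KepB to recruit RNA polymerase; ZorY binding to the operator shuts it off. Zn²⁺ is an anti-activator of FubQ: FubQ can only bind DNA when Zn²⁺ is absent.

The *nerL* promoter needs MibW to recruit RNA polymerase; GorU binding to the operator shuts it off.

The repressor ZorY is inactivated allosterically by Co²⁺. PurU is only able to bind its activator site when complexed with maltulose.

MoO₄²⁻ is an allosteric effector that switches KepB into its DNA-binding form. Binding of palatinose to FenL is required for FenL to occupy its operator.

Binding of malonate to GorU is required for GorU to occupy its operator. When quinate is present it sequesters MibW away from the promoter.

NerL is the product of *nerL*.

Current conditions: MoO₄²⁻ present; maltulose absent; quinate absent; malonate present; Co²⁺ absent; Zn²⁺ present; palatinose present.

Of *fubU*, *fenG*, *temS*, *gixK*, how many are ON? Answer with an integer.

Malonate is present, so GorU is active.
Quinate is absent, so MibW is active.
With repressor GorU bound, *nerL* is not transcribed.
So NerL is not produced.
Required activator NerL is absent, so *fubU* is not transcribed.
→ *fubU* is OFF.
Co²⁺ is absent, so ZorY is active.
MoO₄²⁻ is present, so KepB is active.
With repressor ZorY bound, *fenG* is not transcribed.
→ *fenG* is OFF.
Maltulose is absent, so PurU is inactive.
Required activator PurU is absent, so *temS* is not transcribed.
→ *temS* is OFF.
Zn²⁺ is present, so FubQ is inactive.
Palatinose is present, so FenL is active.
With repressor FenL bound, *gixK* is not transcribed.
→ *gixK* is OFF.
0 of the 4 genes are transcribed.

0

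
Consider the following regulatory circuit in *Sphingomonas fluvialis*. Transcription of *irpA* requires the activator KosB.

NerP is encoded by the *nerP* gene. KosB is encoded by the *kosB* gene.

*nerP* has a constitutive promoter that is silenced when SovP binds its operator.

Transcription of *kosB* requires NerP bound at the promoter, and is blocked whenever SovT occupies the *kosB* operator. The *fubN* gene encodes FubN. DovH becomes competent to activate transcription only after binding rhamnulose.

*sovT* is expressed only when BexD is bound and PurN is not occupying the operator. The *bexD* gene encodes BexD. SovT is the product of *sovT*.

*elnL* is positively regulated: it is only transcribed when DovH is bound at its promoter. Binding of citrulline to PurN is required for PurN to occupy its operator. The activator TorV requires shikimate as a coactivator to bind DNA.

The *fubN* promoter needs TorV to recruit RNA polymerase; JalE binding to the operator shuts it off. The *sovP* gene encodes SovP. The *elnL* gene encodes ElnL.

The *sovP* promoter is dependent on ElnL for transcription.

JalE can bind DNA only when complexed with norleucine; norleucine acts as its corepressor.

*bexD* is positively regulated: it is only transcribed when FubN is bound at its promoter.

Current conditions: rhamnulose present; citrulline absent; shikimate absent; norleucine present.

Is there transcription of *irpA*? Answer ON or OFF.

Rhamnulose is present, so DovH is active.
No repressor is bound and DovH is active, so *elnL* is transcribed.
So ElnL is produced and active.
No repressor is bound and ElnL is active, so *sovP* is transcribed.
So SovP is produced and active.
With repressor SovP bound, *nerP* is not transcribed.
So NerP is not produced.
Shikimate is absent, so TorV is inactive.
Norleucine is present, so JalE is active.
With repressor JalE bound, *fubN* is not transcribed.
So FubN is not produced.
Required activator FubN is absent, so *bexD* is not transcribed.
So BexD is not produced.
Citrulline is absent, so PurN is inactive.
Required activator BexD is absent, so *sovT* is not transcribed.
So SovT is not produced.
Required activator NerP is absent, so *kosB* is not transcribed.
So KosB is not produced.
Required activator KosB is absent, so *irpA* is not transcribed.

OFF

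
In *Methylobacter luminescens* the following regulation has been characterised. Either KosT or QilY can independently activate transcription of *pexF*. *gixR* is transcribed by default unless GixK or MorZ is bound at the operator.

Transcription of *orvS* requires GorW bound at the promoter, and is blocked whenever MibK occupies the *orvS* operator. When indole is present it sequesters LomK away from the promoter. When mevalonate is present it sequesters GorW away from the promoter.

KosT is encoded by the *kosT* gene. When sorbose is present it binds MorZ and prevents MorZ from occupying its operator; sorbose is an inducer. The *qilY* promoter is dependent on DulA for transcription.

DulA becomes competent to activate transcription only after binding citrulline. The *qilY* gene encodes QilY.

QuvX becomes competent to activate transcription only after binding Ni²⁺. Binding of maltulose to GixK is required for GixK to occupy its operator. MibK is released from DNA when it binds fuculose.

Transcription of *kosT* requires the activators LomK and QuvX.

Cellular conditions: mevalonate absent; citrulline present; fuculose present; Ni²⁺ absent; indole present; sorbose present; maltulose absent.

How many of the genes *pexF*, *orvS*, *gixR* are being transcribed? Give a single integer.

3

Indole is present, so LomK is inactive.
Ni²⁺ is absent, so QuvX is inactive.
Required activator LomK is absent, so *kosT* is not transcribed.
So KosT is not produced.
Citrulline is present, so DulA is active.
No repressor is bound and DulA is active, so *qilY* is transcribed.
So QilY is produced and active.
Activator QilY is present, so *pexF* is transcribed.
→ *pexF* is ON.
Mevalonate is absent, so GorW is active.
Fuculose is present, so MibK is inactive.
No repressor is bound and GorW is active, so *orvS* is transcribed.
→ *orvS* is ON.
Maltulose is absent, so GixK is inactive.
Sorbose is present, so MorZ is inactive.
With no repressor bound, *gixR* is transcribed.
→ *gixR* is ON.
3 of the 3 genes are transcribed.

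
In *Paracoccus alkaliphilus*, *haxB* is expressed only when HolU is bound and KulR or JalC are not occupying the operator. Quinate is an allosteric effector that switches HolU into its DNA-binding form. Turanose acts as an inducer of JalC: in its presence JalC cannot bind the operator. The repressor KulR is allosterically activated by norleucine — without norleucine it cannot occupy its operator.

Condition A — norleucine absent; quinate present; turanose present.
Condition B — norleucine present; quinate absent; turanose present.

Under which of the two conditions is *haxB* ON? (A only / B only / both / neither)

Condition A:
Norleucine is absent, so KulR is inactive.
Quinate is present, so HolU is active.
Turanose is present, so JalC is inactive.
No repressor is bound and HolU is active, so *haxB* is transcribed.
→ *haxB* is ON in A.
Condition B:
Norleucine is present, so KulR is active.
Quinate is absent, so HolU is inactive.
Turanose is present, so JalC is inactive.
With repressor KulR bound, *haxB* is not transcribed.
→ *haxB* is OFF in B.

A only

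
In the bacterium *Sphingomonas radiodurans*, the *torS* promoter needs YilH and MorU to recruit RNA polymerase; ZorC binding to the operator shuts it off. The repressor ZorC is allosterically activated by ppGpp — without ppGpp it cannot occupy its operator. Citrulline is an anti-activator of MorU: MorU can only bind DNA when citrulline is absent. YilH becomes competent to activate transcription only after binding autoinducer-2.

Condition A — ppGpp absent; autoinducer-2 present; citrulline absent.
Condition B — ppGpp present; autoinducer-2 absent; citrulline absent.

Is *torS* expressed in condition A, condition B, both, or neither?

Condition A:
ppGpp is absent, so ZorC is inactive.
Autoinducer-2 is present, so YilH is active.
Citrulline is absent, so MorU is active.
No repressor is bound and YilH and MorU are active, so *torS* is transcribed.
→ *torS* is ON in A.
Condition B:
ppGpp is present, so ZorC is active.
Autoinducer-2 is absent, so YilH is inactive.
Citrulline is absent, so MorU is active.
With repressor ZorC bound, *torS* is not transcribed.
→ *torS* is OFF in B.

A only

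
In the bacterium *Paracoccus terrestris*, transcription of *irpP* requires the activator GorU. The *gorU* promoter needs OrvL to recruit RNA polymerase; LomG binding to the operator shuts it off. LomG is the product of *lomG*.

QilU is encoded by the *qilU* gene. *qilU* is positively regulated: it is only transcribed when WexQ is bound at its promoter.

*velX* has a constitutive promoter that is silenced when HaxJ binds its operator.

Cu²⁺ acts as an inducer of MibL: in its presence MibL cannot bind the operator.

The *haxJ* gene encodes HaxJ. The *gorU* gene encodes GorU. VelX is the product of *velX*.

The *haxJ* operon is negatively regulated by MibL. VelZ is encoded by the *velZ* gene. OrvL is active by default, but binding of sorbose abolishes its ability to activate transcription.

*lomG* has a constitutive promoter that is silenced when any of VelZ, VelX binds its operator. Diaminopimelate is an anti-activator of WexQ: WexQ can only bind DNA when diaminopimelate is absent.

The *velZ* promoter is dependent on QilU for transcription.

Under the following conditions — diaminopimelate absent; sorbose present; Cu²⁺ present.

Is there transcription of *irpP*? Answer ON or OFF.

OFF

Diaminopimelate is absent, so WexQ is active.
No repressor is bound and WexQ is active, so *qilU* is transcribed.
So QilU is produced and active.
No repressor is bound and QilU is active, so *velZ* is transcribed.
So VelZ is produced and active.
Cu²⁺ is present, so MibL is inactive.
With no repressor bound, *haxJ* is transcribed.
So HaxJ is produced and active.
With repressor HaxJ bound, *velX* is not transcribed.
So VelX is not produced.
With repressor VelZ bound, *lomG* is not transcribed.
So LomG is not produced.
Sorbose is present, so OrvL is inactive.
Required activator OrvL is absent, so *gorU* is not transcribed.
So GorU is not produced.
Required activator GorU is absent, so *irpP* is not transcribed.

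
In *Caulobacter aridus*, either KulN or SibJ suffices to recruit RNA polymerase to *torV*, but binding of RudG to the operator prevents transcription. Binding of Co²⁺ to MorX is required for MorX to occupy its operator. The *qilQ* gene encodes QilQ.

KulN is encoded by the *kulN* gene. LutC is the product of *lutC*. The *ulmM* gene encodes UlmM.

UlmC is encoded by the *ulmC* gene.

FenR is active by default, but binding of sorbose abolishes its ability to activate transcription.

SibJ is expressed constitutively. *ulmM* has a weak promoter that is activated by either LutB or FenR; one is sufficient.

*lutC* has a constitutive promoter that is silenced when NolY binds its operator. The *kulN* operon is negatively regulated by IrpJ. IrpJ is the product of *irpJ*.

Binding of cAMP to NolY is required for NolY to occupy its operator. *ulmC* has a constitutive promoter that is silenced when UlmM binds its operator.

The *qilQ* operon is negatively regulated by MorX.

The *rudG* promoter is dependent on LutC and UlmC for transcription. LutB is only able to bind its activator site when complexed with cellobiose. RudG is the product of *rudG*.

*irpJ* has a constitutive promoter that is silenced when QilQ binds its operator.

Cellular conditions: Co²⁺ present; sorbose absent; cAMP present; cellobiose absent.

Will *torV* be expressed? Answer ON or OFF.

cAMP is present, so NolY is active.
With repressor NolY bound, *lutC* is not transcribed.
So LutC is not produced.
Cellobiose is absent, so LutB is inactive.
Sorbose is absent, so FenR is active.
Activator FenR is present, so *ulmM* is transcribed.
So UlmM is produced and active.
With repressor UlmM bound, *ulmC* is not transcribed.
So UlmC is not produced.
Required activator LutC is absent, so *rudG* is not transcribed.
So RudG is not produced.
Co²⁺ is present, so MorX is active.
With repressor MorX bound, *qilQ* is not transcribed.
So QilQ is not produced.
With no repressor bound, *irpJ* is transcribed.
So IrpJ is produced and active.
With repressor IrpJ bound, *kulN* is not transcribed.
So KulN is not produced.
SibJ is produced constitutively and is active.
Activator SibJ is present, so *torV* is transcribed.

ON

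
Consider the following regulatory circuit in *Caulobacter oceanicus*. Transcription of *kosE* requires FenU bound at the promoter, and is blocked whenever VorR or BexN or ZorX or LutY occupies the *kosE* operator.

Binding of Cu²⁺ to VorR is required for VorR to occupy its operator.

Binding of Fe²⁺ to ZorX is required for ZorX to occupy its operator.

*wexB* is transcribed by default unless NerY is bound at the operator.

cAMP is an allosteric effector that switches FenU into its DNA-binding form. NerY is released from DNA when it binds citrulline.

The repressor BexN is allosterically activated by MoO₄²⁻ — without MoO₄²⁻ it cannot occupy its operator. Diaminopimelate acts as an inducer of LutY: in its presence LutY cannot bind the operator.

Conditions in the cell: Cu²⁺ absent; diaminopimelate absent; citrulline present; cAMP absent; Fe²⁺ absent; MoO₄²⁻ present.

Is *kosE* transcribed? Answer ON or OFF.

OFF

Cu²⁺ is absent, so VorR is inactive.
MoO₄²⁻ is present, so BexN is active.
Fe²⁺ is absent, so ZorX is inactive.
Diaminopimelate is absent, so LutY is active.
cAMP is absent, so FenU is inactive.
With repressor BexN bound, *kosE* is not transcribed.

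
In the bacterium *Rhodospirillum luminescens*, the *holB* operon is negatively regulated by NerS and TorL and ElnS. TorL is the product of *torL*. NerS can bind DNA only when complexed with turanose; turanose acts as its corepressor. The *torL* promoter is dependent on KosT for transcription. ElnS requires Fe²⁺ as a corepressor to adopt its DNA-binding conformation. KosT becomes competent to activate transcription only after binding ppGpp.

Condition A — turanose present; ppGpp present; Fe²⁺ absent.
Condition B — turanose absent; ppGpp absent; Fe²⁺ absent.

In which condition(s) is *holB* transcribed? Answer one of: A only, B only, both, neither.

Condition A:
Turanose is present, so NerS is active.
ppGpp is present, so KosT is active.
No repressor is bound and KosT is active, so *torL* is transcribed.
So TorL is produced and active.
Fe²⁺ is absent, so ElnS is inactive.
With repressor NerS bound, *holB* is not transcribed.
→ *holB* is OFF in A.
Condition B:
Turanose is absent, so NerS is inactive.
ppGpp is absent, so KosT is inactive.
Required activator KosT is absent, so *torL* is not transcribed.
So TorL is not produced.
Fe²⁺ is absent, so ElnS is inactive.
With no repressor bound, *holB* is transcribed.
→ *holB* is ON in B.

B only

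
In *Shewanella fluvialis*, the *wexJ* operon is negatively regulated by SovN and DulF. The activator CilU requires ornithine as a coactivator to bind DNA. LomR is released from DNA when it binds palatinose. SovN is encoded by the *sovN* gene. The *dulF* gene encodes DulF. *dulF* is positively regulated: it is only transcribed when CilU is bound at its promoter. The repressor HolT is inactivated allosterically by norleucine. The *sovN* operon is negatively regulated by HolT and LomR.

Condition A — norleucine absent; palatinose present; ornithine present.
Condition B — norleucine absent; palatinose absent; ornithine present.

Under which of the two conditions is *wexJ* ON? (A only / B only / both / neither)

Condition A:
Norleucine is absent, so HolT is active.
Palatinose is present, so LomR is inactive.
With repressor HolT bound, *sovN* is not transcribed.
So SovN is not produced.
Ornithine is present, so CilU is active.
No repressor is bound and CilU is active, so *dulF* is transcribed.
So DulF is produced and active.
With repressor DulF bound, *wexJ* is not transcribed.
→ *wexJ* is OFF in A.
Condition B:
Norleucine is absent, so HolT is active.
Palatinose is absent, so LomR is active.
With repressor HolT bound, *sovN* is not transcribed.
So SovN is not produced.
Ornithine is present, so CilU is active.
No repressor is bound and CilU is active, so *dulF* is transcribed.
So DulF is produced and active.
With repressor DulF bound, *wexJ* is not transcribed.
→ *wexJ* is OFF in B.

neither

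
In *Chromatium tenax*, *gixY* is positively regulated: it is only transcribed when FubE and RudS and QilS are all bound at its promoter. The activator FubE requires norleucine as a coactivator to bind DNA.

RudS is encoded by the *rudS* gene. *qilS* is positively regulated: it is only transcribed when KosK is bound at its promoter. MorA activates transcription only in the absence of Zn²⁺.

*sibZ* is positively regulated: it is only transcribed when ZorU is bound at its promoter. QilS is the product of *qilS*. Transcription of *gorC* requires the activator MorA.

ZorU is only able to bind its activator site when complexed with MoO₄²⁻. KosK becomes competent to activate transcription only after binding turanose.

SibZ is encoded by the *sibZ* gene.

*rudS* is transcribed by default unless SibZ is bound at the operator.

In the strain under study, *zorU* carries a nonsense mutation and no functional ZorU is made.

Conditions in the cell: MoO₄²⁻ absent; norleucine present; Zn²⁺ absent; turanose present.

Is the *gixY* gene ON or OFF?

ON

Norleucine is present, so FubE is active.
ZorU is non-functional in this strain, so it has no effect.
Required activator ZorU is absent, so *sibZ* is not transcribed.
So SibZ is not produced.
With no repressor bound, *rudS* is transcribed.
So RudS is produced and active.
Turanose is present, so KosK is active.
No repressor is bound and KosK is active, so *qilS* is transcribed.
So QilS is produced and active.
No repressor is bound and FubE and RudS and QilS are active, so *gixY* is transcribed.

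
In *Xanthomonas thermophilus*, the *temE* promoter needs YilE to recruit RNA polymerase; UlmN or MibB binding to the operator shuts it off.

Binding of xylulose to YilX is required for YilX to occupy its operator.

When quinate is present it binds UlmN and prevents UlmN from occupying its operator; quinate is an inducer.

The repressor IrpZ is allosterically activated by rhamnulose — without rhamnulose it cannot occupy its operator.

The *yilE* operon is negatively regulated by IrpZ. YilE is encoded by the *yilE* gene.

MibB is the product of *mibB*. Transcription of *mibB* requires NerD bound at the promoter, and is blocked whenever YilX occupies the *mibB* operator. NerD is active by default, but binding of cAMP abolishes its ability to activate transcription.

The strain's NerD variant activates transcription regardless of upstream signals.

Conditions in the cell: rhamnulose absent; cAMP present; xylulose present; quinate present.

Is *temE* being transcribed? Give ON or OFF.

ON

Rhamnulose is absent, so IrpZ is inactive.
With no repressor bound, *yilE* is transcribed.
So YilE is produced and active.
Quinate is present, so UlmN is inactive.
Xylulose is present, so YilX is active.
NerD is constitutively active in this strain.
With repressor YilX bound, *mibB* is not transcribed.
So MibB is not produced.
No repressor is bound and YilE is active, so *temE* is transcribed.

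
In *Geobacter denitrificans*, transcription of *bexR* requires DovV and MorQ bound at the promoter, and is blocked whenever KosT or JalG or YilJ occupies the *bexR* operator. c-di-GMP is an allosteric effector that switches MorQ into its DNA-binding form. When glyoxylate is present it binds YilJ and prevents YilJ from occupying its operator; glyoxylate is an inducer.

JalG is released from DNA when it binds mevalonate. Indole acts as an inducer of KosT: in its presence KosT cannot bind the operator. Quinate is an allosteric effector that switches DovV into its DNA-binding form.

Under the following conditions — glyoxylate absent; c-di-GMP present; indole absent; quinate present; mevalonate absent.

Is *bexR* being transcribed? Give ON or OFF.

Quinate is present, so DovV is active.
Indole is absent, so KosT is active.
Mevalonate is absent, so JalG is active.
Glyoxylate is absent, so YilJ is active.
c-di-GMP is present, so MorQ is active.
With repressor KosT bound, *bexR* is not transcribed.

OFF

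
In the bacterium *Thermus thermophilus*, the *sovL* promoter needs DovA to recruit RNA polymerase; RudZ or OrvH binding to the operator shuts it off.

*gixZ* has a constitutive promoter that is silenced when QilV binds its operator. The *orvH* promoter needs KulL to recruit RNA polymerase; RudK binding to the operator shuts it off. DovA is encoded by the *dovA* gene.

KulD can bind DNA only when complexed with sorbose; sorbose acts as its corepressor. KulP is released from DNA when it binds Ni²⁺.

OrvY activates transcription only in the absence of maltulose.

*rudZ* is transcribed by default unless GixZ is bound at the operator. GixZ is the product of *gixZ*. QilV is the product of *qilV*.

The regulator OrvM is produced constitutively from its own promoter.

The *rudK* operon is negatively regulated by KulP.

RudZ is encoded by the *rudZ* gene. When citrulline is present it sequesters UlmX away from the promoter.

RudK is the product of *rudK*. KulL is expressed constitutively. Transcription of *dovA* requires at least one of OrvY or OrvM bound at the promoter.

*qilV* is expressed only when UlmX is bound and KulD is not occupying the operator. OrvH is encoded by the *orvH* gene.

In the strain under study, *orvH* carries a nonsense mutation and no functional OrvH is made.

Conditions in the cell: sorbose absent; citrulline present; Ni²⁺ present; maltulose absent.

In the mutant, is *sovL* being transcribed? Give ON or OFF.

ON

Citrulline is present, so UlmX is inactive.
Sorbose is absent, so KulD is inactive.
Required activator UlmX is absent, so *qilV* is not transcribed.
So QilV is not produced.
With no repressor bound, *gixZ* is transcribed.
So GixZ is produced and active.
With repressor GixZ bound, *rudZ* is not transcribed.
So RudZ is not produced.
Maltulose is absent, so OrvY is active.
OrvM is produced constitutively and is active.
Activator OrvY is present, so *dovA* is transcribed.
So DovA is produced and active.
OrvH is non-functional in this strain, so it has no effect.
No repressor is bound and DovA is active, so *sovL* is transcribed.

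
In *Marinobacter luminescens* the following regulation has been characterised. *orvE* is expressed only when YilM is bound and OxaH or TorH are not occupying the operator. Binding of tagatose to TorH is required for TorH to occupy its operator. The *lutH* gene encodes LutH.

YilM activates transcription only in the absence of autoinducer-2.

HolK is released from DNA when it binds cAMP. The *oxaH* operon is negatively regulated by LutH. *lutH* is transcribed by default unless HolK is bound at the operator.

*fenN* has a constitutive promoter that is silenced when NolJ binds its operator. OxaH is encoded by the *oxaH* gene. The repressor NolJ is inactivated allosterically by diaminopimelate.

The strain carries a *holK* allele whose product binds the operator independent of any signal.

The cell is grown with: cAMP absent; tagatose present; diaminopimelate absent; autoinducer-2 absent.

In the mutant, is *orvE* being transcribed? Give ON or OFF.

OFF

Autoinducer-2 is absent, so YilM is active.
HolK is constitutively active in this strain.
With repressor HolK bound, *lutH* is not transcribed.
So LutH is not produced.
With no repressor bound, *oxaH* is transcribed.
So OxaH is produced and active.
Tagatose is present, so TorH is active.
With repressor OxaH bound, *orvE* is not transcribed.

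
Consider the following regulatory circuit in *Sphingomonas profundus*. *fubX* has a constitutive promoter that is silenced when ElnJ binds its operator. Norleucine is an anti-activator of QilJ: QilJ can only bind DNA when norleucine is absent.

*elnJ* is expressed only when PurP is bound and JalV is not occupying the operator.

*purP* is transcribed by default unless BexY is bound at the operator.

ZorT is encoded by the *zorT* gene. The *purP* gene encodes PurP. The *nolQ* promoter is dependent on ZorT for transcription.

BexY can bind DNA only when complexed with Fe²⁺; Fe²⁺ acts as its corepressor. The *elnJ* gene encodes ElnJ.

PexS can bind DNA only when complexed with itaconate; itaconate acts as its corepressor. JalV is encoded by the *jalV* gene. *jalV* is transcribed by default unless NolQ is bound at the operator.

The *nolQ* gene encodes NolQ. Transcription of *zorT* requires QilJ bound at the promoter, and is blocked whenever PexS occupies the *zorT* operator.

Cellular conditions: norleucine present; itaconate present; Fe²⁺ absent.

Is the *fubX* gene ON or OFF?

ON

Norleucine is present, so QilJ is inactive.
Itaconate is present, so PexS is active.
With repressor PexS bound, *zorT* is not transcribed.
So ZorT is not produced.
Required activator ZorT is absent, so *nolQ* is not transcribed.
So NolQ is not produced.
With no repressor bound, *jalV* is transcribed.
So JalV is produced and active.
Fe²⁺ is absent, so BexY is inactive.
With no repressor bound, *purP* is transcribed.
So PurP is produced and active.
With repressor JalV bound, *elnJ* is not transcribed.
So ElnJ is not produced.
With no repressor bound, *fubX* is transcribed.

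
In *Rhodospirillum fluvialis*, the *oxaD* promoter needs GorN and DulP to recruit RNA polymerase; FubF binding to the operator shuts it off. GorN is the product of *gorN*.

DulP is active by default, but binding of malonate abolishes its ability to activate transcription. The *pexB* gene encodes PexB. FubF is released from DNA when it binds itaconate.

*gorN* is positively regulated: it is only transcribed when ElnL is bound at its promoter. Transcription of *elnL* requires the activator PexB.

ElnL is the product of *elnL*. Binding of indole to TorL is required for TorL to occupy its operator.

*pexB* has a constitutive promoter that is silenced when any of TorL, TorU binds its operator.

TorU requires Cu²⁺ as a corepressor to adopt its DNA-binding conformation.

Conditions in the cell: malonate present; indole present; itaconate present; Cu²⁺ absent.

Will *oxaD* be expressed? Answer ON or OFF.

Indole is present, so TorL is active.
Cu²⁺ is absent, so TorU is inactive.
With repressor TorL bound, *pexB* is not transcribed.
So PexB is not produced.
Required activator PexB is absent, so *elnL* is not transcribed.
So ElnL is not produced.
Required activator ElnL is absent, so *gorN* is not transcribed.
So GorN is not produced.
Itaconate is present, so FubF is inactive.
Malonate is present, so DulP is inactive.
Required activator GorN is absent, so *oxaD* is not transcribed.

OFF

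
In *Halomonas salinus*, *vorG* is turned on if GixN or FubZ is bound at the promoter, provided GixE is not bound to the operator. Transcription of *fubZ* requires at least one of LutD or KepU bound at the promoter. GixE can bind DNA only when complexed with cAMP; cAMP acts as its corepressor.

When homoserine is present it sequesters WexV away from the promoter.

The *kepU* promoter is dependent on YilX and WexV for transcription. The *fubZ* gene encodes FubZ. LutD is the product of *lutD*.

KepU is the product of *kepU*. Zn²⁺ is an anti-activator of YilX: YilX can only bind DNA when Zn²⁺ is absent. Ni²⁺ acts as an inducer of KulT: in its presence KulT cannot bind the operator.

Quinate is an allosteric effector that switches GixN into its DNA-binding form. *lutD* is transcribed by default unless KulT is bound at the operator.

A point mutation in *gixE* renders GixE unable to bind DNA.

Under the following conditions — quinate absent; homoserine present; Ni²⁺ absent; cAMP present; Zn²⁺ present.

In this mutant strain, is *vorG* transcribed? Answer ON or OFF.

OFF

Quinate is absent, so GixN is inactive.
GixE is non-functional in this strain, so it has no effect.
Ni²⁺ is absent, so KulT is active.
With repressor KulT bound, *lutD* is not transcribed.
So LutD is not produced.
Zn²⁺ is present, so YilX is inactive.
Homoserine is present, so WexV is inactive.
Required activator YilX is absent, so *kepU* is not transcribed.
So KepU is not produced.
No activator is available at the *fubZ* promoter, so *fubZ* is not transcribed.
So FubZ is not produced.
No activator is available at the *vorG* promoter, so *vorG* is not transcribed.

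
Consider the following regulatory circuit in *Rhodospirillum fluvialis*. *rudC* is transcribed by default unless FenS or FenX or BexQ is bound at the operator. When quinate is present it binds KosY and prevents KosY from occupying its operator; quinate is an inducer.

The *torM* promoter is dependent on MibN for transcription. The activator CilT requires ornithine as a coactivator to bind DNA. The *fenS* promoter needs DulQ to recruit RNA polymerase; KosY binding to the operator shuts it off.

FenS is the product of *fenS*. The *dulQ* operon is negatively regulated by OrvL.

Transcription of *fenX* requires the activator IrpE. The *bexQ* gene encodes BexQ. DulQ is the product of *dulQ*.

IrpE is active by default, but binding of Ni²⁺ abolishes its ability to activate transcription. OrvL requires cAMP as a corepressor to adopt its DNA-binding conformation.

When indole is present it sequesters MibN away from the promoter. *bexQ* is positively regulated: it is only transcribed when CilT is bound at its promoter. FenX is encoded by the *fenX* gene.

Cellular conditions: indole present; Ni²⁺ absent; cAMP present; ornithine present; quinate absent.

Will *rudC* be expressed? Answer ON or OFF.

Quinate is absent, so KosY is active.
cAMP is present, so OrvL is active.
With repressor OrvL bound, *dulQ* is not transcribed.
So DulQ is not produced.
With repressor KosY bound, *fenS* is not transcribed.
So FenS is not produced.
Ni²⁺ is absent, so IrpE is active.
No repressor is bound and IrpE is active, so *fenX* is transcribed.
So FenX is produced and active.
Ornithine is present, so CilT is active.
No repressor is bound and CilT is active, so *bexQ* is transcribed.
So BexQ is produced and active.
With repressor FenX bound, *rudC* is not transcribed.

OFF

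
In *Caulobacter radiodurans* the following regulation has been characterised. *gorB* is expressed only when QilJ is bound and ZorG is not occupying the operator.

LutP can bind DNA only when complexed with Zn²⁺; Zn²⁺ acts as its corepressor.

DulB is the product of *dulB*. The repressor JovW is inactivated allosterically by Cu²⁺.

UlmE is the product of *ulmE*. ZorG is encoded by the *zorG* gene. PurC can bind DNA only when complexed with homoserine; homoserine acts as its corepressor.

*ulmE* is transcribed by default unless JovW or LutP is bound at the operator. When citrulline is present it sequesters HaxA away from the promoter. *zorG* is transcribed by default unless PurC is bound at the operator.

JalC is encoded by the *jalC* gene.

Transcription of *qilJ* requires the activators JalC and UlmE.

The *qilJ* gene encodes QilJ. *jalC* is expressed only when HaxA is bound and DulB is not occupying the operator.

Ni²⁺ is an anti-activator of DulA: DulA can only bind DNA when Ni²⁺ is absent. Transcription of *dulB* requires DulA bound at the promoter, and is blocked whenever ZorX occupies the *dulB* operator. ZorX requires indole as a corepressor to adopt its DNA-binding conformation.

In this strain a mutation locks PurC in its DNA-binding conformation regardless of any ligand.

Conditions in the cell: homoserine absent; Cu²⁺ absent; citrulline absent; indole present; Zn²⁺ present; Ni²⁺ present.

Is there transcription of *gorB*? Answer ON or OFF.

Ni²⁺ is present, so DulA is inactive.
Indole is present, so ZorX is active.
With repressor ZorX bound, *dulB* is not transcribed.
So DulB is not produced.
Citrulline is absent, so HaxA is active.
No repressor is bound and HaxA is active, so *jalC* is transcribed.
So JalC is produced and active.
Cu²⁺ is absent, so JovW is active.
Zn²⁺ is present, so LutP is active.
With repressor JovW bound, *ulmE* is not transcribed.
So UlmE is not produced.
Required activator UlmE is absent, so *qilJ* is not transcribed.
So QilJ is not produced.
PurC is constitutively active in this strain.
With repressor PurC bound, *zorG* is not transcribed.
So ZorG is not produced.
Required activator QilJ is absent, so *gorB* is not transcribed.

OFF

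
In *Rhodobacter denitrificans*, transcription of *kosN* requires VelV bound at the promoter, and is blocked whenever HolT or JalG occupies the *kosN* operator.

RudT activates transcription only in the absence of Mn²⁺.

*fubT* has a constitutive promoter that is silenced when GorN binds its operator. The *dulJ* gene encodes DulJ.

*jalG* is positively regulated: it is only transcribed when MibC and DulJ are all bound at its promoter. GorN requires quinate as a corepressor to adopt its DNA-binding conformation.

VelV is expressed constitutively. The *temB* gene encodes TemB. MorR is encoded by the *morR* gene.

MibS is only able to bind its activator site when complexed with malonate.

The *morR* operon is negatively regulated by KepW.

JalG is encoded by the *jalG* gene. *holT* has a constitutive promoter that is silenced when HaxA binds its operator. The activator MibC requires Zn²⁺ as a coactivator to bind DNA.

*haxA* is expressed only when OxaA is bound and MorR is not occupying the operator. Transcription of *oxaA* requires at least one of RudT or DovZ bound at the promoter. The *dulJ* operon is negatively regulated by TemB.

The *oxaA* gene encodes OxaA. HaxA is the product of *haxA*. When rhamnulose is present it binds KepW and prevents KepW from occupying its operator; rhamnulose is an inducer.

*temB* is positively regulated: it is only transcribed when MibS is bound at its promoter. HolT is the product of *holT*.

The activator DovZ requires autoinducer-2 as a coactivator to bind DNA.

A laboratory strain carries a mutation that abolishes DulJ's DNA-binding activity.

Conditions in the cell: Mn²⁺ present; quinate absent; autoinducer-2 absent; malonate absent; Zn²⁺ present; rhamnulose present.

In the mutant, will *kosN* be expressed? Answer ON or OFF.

Mn²⁺ is present, so RudT is inactive.
Autoinducer-2 is absent, so DovZ is inactive.
No activator is available at the *oxaA* promoter, so *oxaA* is not transcribed.
So OxaA is not produced.
Rhamnulose is present, so KepW is inactive.
With no repressor bound, *morR* is transcribed.
So MorR is produced and active.
With repressor MorR bound, *haxA* is not transcribed.
So HaxA is not produced.
With no repressor bound, *holT* is transcribed.
So HolT is produced and active.
VelV is produced constitutively and is active.
Zn²⁺ is present, so MibC is active.
DulJ is non-functional in this strain, so it has no effect.
Required activator DulJ is absent, so *jalG* is not transcribed.
So JalG is not produced.
With repressor HolT bound, *kosN* is not transcribed.

OFF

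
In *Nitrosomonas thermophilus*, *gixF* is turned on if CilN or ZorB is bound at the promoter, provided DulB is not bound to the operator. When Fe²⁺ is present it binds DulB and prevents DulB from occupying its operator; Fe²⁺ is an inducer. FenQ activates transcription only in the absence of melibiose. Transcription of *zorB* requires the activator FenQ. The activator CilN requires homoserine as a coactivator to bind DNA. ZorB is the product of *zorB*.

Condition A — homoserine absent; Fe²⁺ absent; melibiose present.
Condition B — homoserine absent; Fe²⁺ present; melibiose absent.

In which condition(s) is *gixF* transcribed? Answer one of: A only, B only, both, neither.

B only

Condition A:
Homoserine is absent, so CilN is inactive.
Fe²⁺ is absent, so DulB is active.
Melibiose is present, so FenQ is inactive.
Required activator FenQ is absent, so *zorB* is not transcribed.
So ZorB is not produced.
With repressor DulB bound, *gixF* is not transcribed.
→ *gixF* is OFF in A.
Condition B:
Homoserine is absent, so CilN is inactive.
Fe²⁺ is present, so DulB is inactive.
Melibiose is absent, so FenQ is active.
No repressor is bound and FenQ is active, so *zorB* is transcribed.
So ZorB is produced and active.
Activator ZorB is present, so *gixF* is transcribed.
→ *gixF* is ON in B.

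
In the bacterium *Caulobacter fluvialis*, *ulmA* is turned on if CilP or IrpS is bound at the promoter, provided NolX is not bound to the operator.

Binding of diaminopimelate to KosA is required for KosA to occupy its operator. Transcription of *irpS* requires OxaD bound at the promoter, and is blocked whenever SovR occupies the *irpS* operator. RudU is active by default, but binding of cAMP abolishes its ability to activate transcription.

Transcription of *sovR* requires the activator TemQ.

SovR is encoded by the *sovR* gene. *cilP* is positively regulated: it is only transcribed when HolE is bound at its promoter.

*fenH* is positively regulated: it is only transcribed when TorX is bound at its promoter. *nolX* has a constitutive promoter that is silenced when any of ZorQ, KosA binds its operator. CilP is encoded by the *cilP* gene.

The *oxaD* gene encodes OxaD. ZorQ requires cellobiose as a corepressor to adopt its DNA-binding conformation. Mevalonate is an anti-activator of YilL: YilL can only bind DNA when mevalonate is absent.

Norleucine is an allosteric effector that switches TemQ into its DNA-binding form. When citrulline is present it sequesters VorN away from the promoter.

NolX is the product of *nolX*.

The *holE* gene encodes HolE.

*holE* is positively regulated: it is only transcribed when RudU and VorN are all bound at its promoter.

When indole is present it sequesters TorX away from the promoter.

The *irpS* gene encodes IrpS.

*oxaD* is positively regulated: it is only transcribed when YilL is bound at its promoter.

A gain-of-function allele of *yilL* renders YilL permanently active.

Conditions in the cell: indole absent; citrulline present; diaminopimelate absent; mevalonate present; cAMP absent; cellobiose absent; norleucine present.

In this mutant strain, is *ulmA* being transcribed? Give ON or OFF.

Cellobiose is absent, so ZorQ is inactive.
Diaminopimelate is absent, so KosA is inactive.
With no repressor bound, *nolX* is transcribed.
So NolX is produced and active.
cAMP is absent, so RudU is active.
Citrulline is present, so VorN is inactive.
Required activator VorN is absent, so *holE* is not transcribed.
So HolE is not produced.
Required activator HolE is absent, so *cilP* is not transcribed.
So CilP is not produced.
Norleucine is present, so TemQ is active.
No repressor is bound and TemQ is active, so *sovR* is transcribed.
So SovR is produced and active.
YilL is constitutively active in this strain.
No repressor is bound and YilL is active, so *oxaD* is transcribed.
So OxaD is produced and active.
With repressor SovR bound, *irpS* is not transcribed.
So IrpS is not produced.
With repressor NolX bound, *ulmA* is not transcribed.

OFF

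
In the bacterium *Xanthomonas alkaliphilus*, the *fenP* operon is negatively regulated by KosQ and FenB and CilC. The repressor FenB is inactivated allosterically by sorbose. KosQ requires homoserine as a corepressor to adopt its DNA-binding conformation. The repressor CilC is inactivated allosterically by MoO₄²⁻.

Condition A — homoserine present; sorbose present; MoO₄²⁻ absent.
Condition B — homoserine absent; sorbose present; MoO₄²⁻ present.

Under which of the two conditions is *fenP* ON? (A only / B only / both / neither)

Condition A:
Homoserine is present, so KosQ is active.
Sorbose is present, so FenB is inactive.
MoO₄²⁻ is absent, so CilC is active.
With repressor KosQ bound, *fenP* is not transcribed.
→ *fenP* is OFF in A.
Condition B:
Homoserine is absent, so KosQ is inactive.
Sorbose is present, so FenB is inactive.
MoO₄²⁻ is present, so CilC is inactive.
With no repressor bound, *fenP* is transcribed.
→ *fenP* is ON in B.

B only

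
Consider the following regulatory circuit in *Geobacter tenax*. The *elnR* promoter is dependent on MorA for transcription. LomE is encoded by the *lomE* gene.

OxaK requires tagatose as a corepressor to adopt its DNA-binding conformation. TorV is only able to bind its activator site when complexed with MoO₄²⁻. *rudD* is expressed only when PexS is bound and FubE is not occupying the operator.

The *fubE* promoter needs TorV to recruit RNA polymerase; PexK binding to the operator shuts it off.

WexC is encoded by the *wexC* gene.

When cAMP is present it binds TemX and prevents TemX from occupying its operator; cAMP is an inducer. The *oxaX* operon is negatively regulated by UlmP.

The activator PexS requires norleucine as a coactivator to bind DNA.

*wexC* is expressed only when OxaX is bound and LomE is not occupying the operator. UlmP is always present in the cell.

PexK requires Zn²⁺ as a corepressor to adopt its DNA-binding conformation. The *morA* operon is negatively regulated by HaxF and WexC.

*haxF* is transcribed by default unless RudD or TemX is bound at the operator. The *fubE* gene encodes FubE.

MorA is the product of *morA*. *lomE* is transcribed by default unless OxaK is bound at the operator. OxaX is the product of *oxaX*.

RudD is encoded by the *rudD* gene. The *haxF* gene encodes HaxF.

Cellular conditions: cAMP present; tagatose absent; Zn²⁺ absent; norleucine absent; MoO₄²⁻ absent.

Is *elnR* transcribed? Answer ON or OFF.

MoO₄²⁻ is absent, so TorV is inactive.
Zn²⁺ is absent, so PexK is inactive.
Required activator TorV is absent, so *fubE* is not transcribed.
So FubE is not produced.
Norleucine is absent, so PexS is inactive.
Required activator PexS is absent, so *rudD* is not transcribed.
So RudD is not produced.
cAMP is present, so TemX is inactive.
With no repressor bound, *haxF* is transcribed.
So HaxF is produced and active.
UlmP is produced constitutively and is active.
With repressor UlmP bound, *oxaX* is not transcribed.
So OxaX is not produced.
Tagatose is absent, so OxaK is inactive.
With no repressor bound, *lomE* is transcribed.
So LomE is produced and active.
With repressor LomE bound, *wexC* is not transcribed.
So WexC is not produced.
With repressor HaxF bound, *morA* is not transcribed.
So MorA is not produced.
Required activator MorA is absent, so *elnR* is not transcribed.

OFF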